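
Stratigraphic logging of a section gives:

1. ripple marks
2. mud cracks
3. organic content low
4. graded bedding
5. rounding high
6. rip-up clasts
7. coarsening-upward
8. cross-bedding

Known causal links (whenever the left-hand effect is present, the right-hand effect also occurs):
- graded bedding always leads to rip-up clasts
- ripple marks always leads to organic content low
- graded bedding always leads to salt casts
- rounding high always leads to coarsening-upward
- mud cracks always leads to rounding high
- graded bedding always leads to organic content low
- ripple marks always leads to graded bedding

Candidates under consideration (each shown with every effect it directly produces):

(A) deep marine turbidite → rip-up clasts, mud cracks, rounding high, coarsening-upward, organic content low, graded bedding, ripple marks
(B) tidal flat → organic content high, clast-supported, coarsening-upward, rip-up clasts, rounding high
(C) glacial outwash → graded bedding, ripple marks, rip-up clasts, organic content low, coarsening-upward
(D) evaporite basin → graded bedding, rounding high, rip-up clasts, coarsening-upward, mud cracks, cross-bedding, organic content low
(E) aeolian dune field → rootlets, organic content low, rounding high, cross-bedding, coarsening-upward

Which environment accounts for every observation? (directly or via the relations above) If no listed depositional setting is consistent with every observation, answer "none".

Testing each hypothesis:
(A) deep marine turbidite — ripple marks ✓; mud cracks ✓; organic content low ✓; graded bedding ✓; rounding high ✓; rip-up clasts ✓; coarsening-upward ✓; cross-bedding ✗
(B) tidal flat — ripple marks ✗; mud cracks ✗; organic content low ✗; graded bedding ✗; rounding high ✓; rip-up clasts ✓; coarsening-upward ✓; cross-bedding ✗
(C) glacial outwash — ripple marks ✓; mud cracks ✗; organic content low ✓; graded bedding ✓; rounding high ✗; rip-up clasts ✓; coarsening-upward ✓; cross-bedding ✗
(D) evaporite basin — ripple marks ✗; mud cracks ✓; organic content low ✓; graded bedding ✓; rounding high ✓; rip-up clasts ✓; coarsening-upward ✓; cross-bedding ✓
(E) aeolian dune field — ripple marks ✗; mud cracks ✗; organic content low ✓; graded bedding ✗; rounding high ✓; rip-up clasts ✗; coarsening-upward ✓; cross-bedding ✓
None of the listed candidates fits everything.

none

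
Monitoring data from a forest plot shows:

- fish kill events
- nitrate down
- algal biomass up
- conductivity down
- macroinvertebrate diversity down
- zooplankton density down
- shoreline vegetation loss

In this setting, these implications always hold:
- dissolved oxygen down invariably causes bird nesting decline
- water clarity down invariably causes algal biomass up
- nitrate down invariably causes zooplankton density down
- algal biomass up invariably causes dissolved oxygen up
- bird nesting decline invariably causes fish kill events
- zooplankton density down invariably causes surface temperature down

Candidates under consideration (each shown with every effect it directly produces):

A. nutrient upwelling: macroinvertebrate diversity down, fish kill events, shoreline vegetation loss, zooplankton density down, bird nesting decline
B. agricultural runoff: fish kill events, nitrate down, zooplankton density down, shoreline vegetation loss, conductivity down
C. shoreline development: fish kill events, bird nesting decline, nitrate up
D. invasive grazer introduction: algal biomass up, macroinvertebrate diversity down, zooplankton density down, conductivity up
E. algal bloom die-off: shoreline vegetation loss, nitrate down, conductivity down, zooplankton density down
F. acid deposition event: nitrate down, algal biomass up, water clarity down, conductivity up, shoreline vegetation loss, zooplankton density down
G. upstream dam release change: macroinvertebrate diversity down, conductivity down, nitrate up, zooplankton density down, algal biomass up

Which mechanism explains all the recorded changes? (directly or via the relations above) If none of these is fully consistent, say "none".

none

Per-candidate check:
(A) nutrient upwelling — fish kill events match; nitrate down miss; algal biomass up miss; conductivity down miss; macroinvertebrate diversity down match; zooplankton density down match; shoreline vegetation loss match
(B) agricultural runoff — fish kill events match; nitrate down match; algal biomass up miss; conductivity down match; macroinvertebrate diversity down miss; zooplankton density down match; shoreline vegetation loss match
(C) shoreline development — fails on nitrate down, algal biomass up, conductivity down, macroinvertebrate diversity down, zooplankton density down, shoreline vegetation loss (predicts nitrate up, not nitrate down)
(D) invasive grazer introduction — fails on fish kill events, nitrate down, conductivity down, shoreline vegetation loss (predicts conductivity up, not conductivity down)
(E) algal bloom die-off — does not account for fish kill events, algal biomass up, macroinvertebrate diversity down
(F) acid deposition event — fish kill events miss; nitrate down match; algal biomass up match; conductivity down miss; macroinvertebrate diversity down miss; zooplankton density down match; shoreline vegetation loss match
(G) upstream dam release change — fish kill events miss; nitrate down miss; algal biomass up match; conductivity down match; macroinvertebrate diversity down match; zooplankton density down match; shoreline vegetation loss miss
Every candidate fails on at least one observation.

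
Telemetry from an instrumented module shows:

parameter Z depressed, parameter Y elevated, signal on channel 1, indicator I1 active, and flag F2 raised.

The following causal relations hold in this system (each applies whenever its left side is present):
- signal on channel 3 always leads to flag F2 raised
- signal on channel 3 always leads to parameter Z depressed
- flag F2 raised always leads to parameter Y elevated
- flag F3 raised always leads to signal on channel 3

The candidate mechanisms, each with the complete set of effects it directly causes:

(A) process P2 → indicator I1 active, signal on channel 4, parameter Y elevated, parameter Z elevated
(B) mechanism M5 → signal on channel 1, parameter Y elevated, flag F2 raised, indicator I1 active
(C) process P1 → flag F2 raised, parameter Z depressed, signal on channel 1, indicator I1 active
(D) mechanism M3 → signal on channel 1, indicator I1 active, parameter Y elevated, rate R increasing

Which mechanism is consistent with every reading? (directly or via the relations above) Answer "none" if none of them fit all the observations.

For each candidate, compare predicted effects to what was observed:
(A) process P2 — fails on parameter Z depressed, signal on channel 1, flag F2 raised (predicts parameter Z elevated, not parameter Z depressed)
(B) mechanism M5 — parameter Z depressed ✗; parameter Y elevated ✓; signal on channel 1 ✓; indicator I1 active ✓; flag F2 raised ✓
(C) process P1 — accounts for every observation (parameter Y elevated through flag F2 raised → parameter Y elevated)
(D) mechanism M3 — parameter Z depressed ✗; parameter Y elevated ✓; signal on channel 1 ✓; indicator I1 active ✓; flag F2 raised ✗
Only (C) is consistent with every observation.

C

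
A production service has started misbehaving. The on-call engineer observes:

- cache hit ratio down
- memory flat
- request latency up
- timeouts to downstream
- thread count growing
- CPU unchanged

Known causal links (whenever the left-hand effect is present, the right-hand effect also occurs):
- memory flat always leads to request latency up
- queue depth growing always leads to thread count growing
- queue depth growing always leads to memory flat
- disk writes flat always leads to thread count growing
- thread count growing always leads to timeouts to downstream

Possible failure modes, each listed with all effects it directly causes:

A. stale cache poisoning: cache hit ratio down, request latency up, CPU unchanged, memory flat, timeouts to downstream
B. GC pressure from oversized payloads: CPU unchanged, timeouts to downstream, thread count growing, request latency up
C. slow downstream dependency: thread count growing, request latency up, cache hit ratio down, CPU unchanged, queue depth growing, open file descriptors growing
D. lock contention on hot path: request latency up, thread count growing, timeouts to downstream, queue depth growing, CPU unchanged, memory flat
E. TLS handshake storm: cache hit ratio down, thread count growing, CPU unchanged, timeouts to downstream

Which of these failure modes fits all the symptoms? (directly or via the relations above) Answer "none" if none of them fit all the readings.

Testing each hypothesis:
(A) stale cache poisoning — does not account for thread count growing
(B) GC pressure from oversized payloads — does not account for cache hit ratio down, memory flat
(C) slow downstream dependency — accounts for every observation (memory flat through queue depth growing → memory flat)
(D) lock contention on hot path — does not account for cache hit ratio down
(E) TLS handshake storm — cache hit ratio down +; memory flat -; request latency up -; timeouts to downstream +; thread count growing +; CPU unchanged +
(C) alone accounts for all the evidence.

C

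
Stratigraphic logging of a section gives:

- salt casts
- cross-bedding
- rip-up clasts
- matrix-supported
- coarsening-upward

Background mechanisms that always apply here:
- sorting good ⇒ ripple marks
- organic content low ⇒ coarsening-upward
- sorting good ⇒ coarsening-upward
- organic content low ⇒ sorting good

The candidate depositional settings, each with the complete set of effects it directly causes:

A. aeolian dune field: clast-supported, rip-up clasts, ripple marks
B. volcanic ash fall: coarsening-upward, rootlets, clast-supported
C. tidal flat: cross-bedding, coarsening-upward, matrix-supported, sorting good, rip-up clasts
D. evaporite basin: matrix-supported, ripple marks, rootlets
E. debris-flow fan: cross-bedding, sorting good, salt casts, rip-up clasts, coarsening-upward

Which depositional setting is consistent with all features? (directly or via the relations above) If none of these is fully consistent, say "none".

Checking each candidate against the observations:
(A) aeolian dune field — fails on salt casts, cross-bedding, matrix-supported, coarsening-upward (predicts clast-supported, not matrix-supported)
(B) volcanic ash fall — salt casts miss; cross-bedding miss; rip-up clasts miss; matrix-supported miss; coarsening-upward match
(C) tidal flat — does not account for salt casts
(D) evaporite basin — salt casts miss; cross-bedding miss; rip-up clasts miss; matrix-supported match; coarsening-upward miss
(E) debris-flow fan — does not account for matrix-supported
No candidate is consistent with all observations.

none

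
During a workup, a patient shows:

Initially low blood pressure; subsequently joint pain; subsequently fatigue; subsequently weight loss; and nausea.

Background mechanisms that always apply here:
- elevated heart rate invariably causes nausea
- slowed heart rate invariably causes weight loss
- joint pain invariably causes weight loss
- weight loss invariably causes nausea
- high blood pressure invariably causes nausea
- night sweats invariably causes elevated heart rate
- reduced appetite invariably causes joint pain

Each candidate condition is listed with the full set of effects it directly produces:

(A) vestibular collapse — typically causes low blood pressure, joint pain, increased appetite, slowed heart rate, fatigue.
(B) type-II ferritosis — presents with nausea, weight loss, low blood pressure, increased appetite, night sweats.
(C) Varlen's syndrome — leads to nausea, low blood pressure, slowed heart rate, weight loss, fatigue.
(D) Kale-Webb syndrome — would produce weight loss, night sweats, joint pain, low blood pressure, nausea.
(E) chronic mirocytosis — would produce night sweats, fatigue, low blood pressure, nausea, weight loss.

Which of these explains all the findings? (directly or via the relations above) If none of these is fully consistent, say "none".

Per-candidate check:
(A) vestibular collapse — accounts for every observation (weight loss through slowed heart rate → weight loss)
(B) type-II ferritosis — low blood pressure match; joint pain miss; fatigue miss; weight loss match; nausea match
(C) Varlen's syndrome — does not account for joint pain
(D) Kale-Webb syndrome — low blood pressure match; joint pain match; fatigue miss; weight loss match; nausea match
(E) chronic mirocytosis — low blood pressure match; joint pain miss; fatigue match; weight loss match; nausea match
Only (A) is consistent with every observation.

A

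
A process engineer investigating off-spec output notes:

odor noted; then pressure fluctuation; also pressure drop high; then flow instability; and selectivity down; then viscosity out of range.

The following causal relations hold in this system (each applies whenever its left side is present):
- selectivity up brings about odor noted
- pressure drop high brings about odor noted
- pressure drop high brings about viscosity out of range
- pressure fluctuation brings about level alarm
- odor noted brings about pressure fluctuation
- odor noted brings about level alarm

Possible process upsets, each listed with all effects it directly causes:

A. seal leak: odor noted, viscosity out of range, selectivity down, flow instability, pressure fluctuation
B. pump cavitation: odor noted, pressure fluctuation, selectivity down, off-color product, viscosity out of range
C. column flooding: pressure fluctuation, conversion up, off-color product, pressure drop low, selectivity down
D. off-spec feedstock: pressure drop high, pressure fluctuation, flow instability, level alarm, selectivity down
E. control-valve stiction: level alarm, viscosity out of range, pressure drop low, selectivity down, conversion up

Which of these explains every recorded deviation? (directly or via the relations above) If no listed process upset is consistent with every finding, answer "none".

For each candidate, compare predicted effects to what was observed:
(A) seal leak — odor noted yes; pressure fluctuation yes; pressure drop high NO; flow instability yes; selectivity down yes; viscosity out of range yes
(B) pump cavitation — does not account for pressure drop high, flow instability
(C) column flooding — fails on odor noted, pressure drop high, flow instability, viscosity out of range (predicts pressure drop low, not pressure drop high)
(D) off-spec feedstock — odor noted yes (through pressure drop high → odor noted); pressure fluctuation yes; pressure drop high yes; flow instability yes; selectivity down yes; viscosity out of range yes (through pressure drop high → viscosity out of range)
(E) control-valve stiction — fails on odor noted, pressure fluctuation, pressure drop high, flow instability (predicts pressure drop low, not pressure drop high)
(D) is the only candidate with no mismatches.

D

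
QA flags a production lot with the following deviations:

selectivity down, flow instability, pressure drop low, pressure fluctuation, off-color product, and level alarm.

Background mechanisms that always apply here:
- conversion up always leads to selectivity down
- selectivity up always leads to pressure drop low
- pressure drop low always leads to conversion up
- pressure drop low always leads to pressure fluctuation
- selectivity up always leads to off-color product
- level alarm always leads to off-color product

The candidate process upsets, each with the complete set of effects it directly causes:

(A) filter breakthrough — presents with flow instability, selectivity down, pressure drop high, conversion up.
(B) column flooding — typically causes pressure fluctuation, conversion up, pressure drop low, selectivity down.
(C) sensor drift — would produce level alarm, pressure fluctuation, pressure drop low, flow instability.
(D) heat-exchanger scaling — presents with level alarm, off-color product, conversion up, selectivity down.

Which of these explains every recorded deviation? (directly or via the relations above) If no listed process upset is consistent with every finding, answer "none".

Testing each hypothesis:
(A) filter breakthrough — fails on pressure drop low, pressure fluctuation, off-color product, level alarm (predicts pressure drop high, not pressure drop low)
(B) column flooding — selectivity down +; flow instability -; pressure drop low +; pressure fluctuation +; off-color product -; level alarm -
(C) sensor drift — selectivity down + (through pressure drop low → conversion up → selectivity down); flow instability +; pressure drop low +; pressure fluctuation +; off-color product + (through level alarm → off-color product); level alarm +
(D) heat-exchanger scaling — does not account for flow instability, pressure drop low, pressure fluctuation
Only (C) is consistent with every observation.

C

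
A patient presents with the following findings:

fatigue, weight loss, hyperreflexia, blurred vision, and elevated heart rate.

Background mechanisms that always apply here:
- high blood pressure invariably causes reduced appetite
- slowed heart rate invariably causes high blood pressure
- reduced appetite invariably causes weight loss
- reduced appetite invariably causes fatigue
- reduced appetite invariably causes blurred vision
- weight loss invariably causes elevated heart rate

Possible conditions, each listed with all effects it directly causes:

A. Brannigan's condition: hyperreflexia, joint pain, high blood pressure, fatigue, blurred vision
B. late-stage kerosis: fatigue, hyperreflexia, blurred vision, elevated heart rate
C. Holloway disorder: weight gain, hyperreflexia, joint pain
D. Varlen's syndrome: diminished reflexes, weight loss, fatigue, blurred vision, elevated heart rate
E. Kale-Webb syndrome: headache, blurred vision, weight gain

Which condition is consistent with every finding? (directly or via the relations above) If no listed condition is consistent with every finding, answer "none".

A

For each candidate, compare predicted effects to what was observed:
(A) Brannigan's condition — fatigue ✓; weight loss ✓ (via high blood pressure → reduced appetite → weight loss); hyperreflexia ✓; blurred vision ✓; elevated heart rate ✓ (via high blood pressure → reduced appetite → weight loss → elevated heart rate)
(B) late-stage kerosis — fatigue ✓; weight loss ✗; hyperreflexia ✓; blurred vision ✓; elevated heart rate ✓
(C) Holloway disorder — fatigue ✗; weight loss ✗; hyperreflexia ✓; blurred vision ✗; elevated heart rate ✗
(D) Varlen's syndrome — fatigue ✓; weight loss ✓; hyperreflexia ✗; blurred vision ✓; elevated heart rate ✓
(E) Kale-Webb syndrome — fails on fatigue, weight loss, hyperreflexia, elevated heart rate (predicts weight gain, not weight loss)
Only (A) is consistent with every observation.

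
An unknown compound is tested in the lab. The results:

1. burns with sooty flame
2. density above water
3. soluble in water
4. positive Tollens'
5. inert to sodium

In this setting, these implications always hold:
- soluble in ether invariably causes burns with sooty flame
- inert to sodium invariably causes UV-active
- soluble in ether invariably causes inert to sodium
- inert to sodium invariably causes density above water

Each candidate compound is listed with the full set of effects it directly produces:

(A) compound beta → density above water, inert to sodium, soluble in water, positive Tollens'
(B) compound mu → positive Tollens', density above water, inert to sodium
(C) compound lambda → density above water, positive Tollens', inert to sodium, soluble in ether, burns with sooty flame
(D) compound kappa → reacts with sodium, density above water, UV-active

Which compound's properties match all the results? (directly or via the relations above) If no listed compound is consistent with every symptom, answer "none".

Checking each candidate against the observations:
(A) compound beta — does not account for burns with sooty flame
(B) compound mu — does not account for burns with sooty flame, soluble in water
(C) compound lambda — does not account for soluble in water
(D) compound kappa — burns with sooty flame NO; density above water yes; soluble in water NO; positive Tollens' NO; inert to sodium NO
No candidate is consistent with all observations.

none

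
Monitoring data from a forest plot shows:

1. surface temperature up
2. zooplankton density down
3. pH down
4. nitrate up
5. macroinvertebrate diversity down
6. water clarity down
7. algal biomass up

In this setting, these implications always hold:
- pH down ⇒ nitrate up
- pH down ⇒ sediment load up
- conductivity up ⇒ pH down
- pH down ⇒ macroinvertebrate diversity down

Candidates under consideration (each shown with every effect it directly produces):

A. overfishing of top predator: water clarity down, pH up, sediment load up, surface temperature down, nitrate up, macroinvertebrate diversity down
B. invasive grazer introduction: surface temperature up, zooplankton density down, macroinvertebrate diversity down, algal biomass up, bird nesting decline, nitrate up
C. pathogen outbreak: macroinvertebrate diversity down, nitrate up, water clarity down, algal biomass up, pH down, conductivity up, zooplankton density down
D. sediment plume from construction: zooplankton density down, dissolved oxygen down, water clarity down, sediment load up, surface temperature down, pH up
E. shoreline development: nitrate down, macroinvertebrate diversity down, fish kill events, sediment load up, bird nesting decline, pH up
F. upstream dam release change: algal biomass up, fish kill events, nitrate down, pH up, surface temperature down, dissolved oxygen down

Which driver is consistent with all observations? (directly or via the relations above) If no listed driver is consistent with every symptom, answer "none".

none

Per-candidate check:
(A) overfishing of top predator — surface temperature up miss; zooplankton density down miss; pH down miss; nitrate up match; macroinvertebrate diversity down match; water clarity down match; algal biomass up miss
(B) invasive grazer introduction — surface temperature up match; zooplankton density down match; pH down miss; nitrate up match; macroinvertebrate diversity down match; water clarity down miss; algal biomass up match
(C) pathogen outbreak — surface temperature up miss; zooplankton density down match; pH down match; nitrate up match; macroinvertebrate diversity down match; water clarity down match; algal biomass up match
(D) sediment plume from construction — surface temperature up miss; zooplankton density down match; pH down miss; nitrate up miss; macroinvertebrate diversity down miss; water clarity down match; algal biomass up miss
(E) shoreline development — surface temperature up miss; zooplankton density down miss; pH down miss; nitrate up miss; macroinvertebrate diversity down match; water clarity down miss; algal biomass up miss
(F) upstream dam release change — surface temperature up miss; zooplankton density down miss; pH down miss; nitrate up miss; macroinvertebrate diversity down miss; water clarity down miss; algal biomass up match
No candidate is consistent with all observations.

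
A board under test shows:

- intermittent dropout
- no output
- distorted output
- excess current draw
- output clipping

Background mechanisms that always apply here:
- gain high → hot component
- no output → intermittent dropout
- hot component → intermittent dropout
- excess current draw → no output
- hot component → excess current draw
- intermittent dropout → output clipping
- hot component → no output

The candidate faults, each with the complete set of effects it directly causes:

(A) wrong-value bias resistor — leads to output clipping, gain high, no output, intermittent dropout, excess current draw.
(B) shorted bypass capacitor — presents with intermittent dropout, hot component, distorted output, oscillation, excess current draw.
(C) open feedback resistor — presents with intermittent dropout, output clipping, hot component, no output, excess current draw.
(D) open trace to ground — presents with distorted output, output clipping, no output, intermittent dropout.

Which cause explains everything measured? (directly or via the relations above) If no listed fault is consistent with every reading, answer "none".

Checking each candidate against the observations:
(A) wrong-value bias resistor — intermittent dropout match; no output match; distorted output miss; excess current draw match; output clipping match
(B) shorted bypass capacitor — intermittent dropout match; no output match (by excess current draw → no output); distorted output match; excess current draw match; output clipping match (by intermittent dropout → output clipping)
(C) open feedback resistor — does not account for distorted output
(D) open trace to ground — does not account for excess current draw
(B) alone accounts for all the evidence.

B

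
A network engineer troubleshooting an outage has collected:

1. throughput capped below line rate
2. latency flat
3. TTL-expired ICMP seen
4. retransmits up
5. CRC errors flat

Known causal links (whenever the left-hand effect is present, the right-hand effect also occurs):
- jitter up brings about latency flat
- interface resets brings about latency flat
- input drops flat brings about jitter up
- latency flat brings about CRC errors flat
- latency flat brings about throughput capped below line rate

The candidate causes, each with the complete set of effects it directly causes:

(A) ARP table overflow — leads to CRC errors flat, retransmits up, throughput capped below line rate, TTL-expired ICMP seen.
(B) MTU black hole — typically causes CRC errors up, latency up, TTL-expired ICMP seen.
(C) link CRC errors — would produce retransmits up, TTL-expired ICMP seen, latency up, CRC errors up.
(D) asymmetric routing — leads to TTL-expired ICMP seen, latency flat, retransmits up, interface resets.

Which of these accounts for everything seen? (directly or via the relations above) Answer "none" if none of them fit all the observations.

D

Testing each hypothesis:
(A) ARP table overflow — throughput capped below line rate ✓; latency flat ✗; TTL-expired ICMP seen ✓; retransmits up ✓; CRC errors flat ✓
(B) MTU black hole — throughput capped below line rate ✗; latency flat ✗; TTL-expired ICMP seen ✓; retransmits up ✗; CRC errors flat ✗
(C) link CRC errors — throughput capped below line rate ✗; latency flat ✗; TTL-expired ICMP seen ✓; retransmits up ✓; CRC errors flat ✗
(D) asymmetric routing — accounts for every observation (throughput capped below line rate by latency flat → throughput capped below line rate)
Only (D) is consistent with every observation.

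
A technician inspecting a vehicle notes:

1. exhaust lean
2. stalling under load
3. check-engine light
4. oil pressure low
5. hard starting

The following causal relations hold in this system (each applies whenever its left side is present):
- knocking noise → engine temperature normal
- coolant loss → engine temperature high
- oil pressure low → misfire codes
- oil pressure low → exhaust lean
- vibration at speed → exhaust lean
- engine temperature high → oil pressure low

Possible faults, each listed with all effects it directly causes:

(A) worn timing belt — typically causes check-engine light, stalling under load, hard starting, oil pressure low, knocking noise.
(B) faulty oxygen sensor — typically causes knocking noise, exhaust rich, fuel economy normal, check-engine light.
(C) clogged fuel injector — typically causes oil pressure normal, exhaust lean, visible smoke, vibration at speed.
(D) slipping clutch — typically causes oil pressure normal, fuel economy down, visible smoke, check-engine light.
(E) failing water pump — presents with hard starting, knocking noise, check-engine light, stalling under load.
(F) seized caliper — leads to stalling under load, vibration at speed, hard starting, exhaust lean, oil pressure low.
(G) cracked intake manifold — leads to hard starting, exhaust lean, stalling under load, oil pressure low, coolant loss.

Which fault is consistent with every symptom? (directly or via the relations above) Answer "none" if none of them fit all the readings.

For each candidate, compare predicted effects to what was observed:
(A) worn timing belt — exhaust lean + (by oil pressure low → exhaust lean); stalling under load +; check-engine light +; oil pressure low +; hard starting +
(B) faulty oxygen sensor — fails on exhaust lean, stalling under load, oil pressure low, hard starting (predicts exhaust rich, not exhaust lean)
(C) clogged fuel injector — exhaust lean +; stalling under load -; check-engine light -; oil pressure low -; hard starting -
(D) slipping clutch — fails on exhaust lean, stalling under load, oil pressure low, hard starting (predicts oil pressure normal, not oil pressure low)
(E) failing water pump — does not account for exhaust lean, oil pressure low
(F) seized caliper — exhaust lean +; stalling under load +; check-engine light -; oil pressure low +; hard starting +
(G) cracked intake manifold — exhaust lean +; stalling under load +; check-engine light -; oil pressure low +; hard starting +
(A) alone accounts for all the evidence.

A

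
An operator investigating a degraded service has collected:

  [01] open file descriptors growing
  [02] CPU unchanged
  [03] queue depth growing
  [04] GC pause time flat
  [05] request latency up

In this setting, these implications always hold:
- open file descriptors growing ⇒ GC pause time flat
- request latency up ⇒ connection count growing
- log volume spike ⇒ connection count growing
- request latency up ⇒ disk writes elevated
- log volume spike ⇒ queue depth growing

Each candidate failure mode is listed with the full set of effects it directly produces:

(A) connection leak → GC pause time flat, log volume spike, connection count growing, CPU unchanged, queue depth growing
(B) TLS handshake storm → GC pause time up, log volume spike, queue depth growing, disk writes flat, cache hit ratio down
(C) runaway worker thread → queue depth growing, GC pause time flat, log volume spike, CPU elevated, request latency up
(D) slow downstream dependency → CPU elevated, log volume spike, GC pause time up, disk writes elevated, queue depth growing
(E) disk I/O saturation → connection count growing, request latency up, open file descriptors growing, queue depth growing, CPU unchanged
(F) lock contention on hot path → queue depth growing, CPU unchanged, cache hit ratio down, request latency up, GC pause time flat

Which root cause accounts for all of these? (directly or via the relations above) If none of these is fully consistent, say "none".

For each candidate, compare predicted effects to what was observed:
(A) connection leak — open file descriptors growing ✗; CPU unchanged ✓; queue depth growing ✓; GC pause time flat ✓; request latency up ✗
(B) TLS handshake storm — open file descriptors growing ✗; CPU unchanged ✗; queue depth growing ✓; GC pause time flat ✗; request latency up ✗
(C) runaway worker thread — open file descriptors growing ✗; CPU unchanged ✗; queue depth growing ✓; GC pause time flat ✓; request latency up ✓
(D) slow downstream dependency — fails on open file descriptors growing, CPU unchanged, GC pause time flat, request latency up (predicts CPU elevated, not CPU unchanged; predicts GC pause time up, not GC pause time flat)
(E) disk I/O saturation — accounts for every observation (GC pause time flat through open file descriptors growing → GC pause time flat)
(F) lock contention on hot path — open file descriptors growing ✗; CPU unchanged ✓; queue depth growing ✓; GC pause time flat ✓; request latency up ✓
(E) alone accounts for all the evidence.

E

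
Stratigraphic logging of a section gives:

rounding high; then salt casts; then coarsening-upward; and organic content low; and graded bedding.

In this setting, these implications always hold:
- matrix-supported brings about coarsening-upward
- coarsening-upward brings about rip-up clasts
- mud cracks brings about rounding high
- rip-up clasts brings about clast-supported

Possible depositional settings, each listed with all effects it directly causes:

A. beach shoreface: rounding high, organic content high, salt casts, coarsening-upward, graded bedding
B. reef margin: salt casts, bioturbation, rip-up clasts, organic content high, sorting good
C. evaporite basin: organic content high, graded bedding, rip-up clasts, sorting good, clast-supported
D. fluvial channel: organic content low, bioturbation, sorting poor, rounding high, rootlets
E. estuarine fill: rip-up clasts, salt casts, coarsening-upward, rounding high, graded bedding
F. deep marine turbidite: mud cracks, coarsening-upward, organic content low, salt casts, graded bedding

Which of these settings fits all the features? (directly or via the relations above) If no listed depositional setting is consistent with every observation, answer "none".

Per-candidate check:
(A) beach shoreface — fails on organic content low (predicts organic content high, not organic content low)
(B) reef margin — fails on rounding high, coarsening-upward, organic content low, graded bedding (predicts organic content high, not organic content low)
(C) evaporite basin — rounding high miss; salt casts miss; coarsening-upward miss; organic content low miss; graded bedding match
(D) fluvial channel — does not account for salt casts, coarsening-upward, graded bedding
(E) estuarine fill — rounding high match; salt casts match; coarsening-upward match; organic content low miss; graded bedding match
(F) deep marine turbidite — rounding high match (through mud cracks → rounding high); salt casts match; coarsening-upward match; organic content low match; graded bedding match
(F) is the only candidate with no mismatches.

F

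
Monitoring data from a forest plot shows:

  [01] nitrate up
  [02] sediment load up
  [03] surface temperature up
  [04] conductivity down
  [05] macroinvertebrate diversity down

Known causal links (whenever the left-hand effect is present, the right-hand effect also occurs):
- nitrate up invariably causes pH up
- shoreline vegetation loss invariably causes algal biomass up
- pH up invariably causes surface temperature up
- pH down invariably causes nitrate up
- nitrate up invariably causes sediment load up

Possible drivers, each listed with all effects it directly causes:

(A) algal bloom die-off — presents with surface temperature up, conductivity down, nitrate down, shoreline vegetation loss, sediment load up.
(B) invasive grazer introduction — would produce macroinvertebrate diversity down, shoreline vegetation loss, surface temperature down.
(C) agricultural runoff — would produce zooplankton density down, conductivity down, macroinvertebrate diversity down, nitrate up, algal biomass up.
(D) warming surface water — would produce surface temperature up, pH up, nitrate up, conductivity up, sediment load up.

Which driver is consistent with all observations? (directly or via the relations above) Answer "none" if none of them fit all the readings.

C

Per-candidate check:
(A) algal bloom die-off — fails on nitrate up, macroinvertebrate diversity down (predicts nitrate down, not nitrate up)
(B) invasive grazer introduction — nitrate up miss; sediment load up miss; surface temperature up miss; conductivity down miss; macroinvertebrate diversity down match
(C) agricultural runoff — accounts for every observation (sediment load up via nitrate up → sediment load up)
(D) warming surface water — nitrate up match; sediment load up match; surface temperature up match; conductivity down miss; macroinvertebrate diversity down miss
Only (C) is consistent with every observation.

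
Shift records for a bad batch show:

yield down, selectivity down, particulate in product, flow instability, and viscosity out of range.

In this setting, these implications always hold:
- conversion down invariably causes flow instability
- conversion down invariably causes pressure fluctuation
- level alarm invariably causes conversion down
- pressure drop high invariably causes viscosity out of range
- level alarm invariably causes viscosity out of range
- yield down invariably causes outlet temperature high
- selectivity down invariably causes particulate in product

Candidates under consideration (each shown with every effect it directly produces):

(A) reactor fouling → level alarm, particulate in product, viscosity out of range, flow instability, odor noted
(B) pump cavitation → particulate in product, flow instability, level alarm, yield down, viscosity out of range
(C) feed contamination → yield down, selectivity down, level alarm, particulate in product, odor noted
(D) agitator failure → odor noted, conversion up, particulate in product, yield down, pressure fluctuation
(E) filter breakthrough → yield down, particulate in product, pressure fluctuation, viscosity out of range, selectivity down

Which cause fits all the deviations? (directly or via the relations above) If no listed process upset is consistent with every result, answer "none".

For each candidate, compare predicted effects to what was observed:
(A) reactor fouling — does not account for yield down, selectivity down
(B) pump cavitation — yield down yes; selectivity down NO; particulate in product yes; flow instability yes; viscosity out of range yes
(C) feed contamination — yield down yes; selectivity down yes; particulate in product yes; flow instability yes (through level alarm → conversion down → flow instability); viscosity out of range yes (through level alarm → viscosity out of range)
(D) agitator failure — yield down yes; selectivity down NO; particulate in product yes; flow instability NO; viscosity out of range NO
(E) filter breakthrough — yield down yes; selectivity down yes; particulate in product yes; flow instability NO; viscosity out of range yes
Only (C) is consistent with every observation.

C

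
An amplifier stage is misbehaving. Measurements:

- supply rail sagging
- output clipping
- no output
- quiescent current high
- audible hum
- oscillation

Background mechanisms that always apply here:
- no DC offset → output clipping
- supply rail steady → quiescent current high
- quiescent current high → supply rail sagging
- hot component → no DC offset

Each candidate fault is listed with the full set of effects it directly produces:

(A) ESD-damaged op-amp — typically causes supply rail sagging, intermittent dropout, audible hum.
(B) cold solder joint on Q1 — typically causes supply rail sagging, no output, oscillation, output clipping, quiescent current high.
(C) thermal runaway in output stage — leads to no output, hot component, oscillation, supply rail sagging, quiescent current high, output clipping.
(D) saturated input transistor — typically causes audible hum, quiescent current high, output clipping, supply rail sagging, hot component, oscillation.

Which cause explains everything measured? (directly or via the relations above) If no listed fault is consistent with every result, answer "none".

none

Testing each hypothesis:
(A) ESD-damaged op-amp — supply rail sagging ✓; output clipping ✗; no output ✗; quiescent current high ✗; audible hum ✓; oscillation ✗
(B) cold solder joint on Q1 — does not account for audible hum
(C) thermal runaway in output stage — supply rail sagging ✓; output clipping ✓; no output ✓; quiescent current high ✓; audible hum ✗; oscillation ✓
(D) saturated input transistor — supply rail sagging ✓; output clipping ✓; no output ✗; quiescent current high ✓; audible hum ✓; oscillation ✓
None of the listed candidates fits everything.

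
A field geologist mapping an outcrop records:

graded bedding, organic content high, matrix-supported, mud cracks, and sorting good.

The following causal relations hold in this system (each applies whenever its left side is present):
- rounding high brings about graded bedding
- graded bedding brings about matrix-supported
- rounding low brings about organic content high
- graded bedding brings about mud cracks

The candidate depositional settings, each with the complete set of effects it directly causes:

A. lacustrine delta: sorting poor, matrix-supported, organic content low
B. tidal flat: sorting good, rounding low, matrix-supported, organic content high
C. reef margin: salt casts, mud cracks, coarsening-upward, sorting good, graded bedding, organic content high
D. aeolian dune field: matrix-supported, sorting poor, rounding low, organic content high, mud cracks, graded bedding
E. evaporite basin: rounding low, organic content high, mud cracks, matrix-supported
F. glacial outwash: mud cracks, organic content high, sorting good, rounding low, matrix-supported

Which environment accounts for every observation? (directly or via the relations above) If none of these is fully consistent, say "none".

C

Checking each candidate against the observations:
(A) lacustrine delta — fails on graded bedding, organic content high, mud cracks, sorting good (predicts organic content low, not organic content high; predicts sorting poor, not sorting good)
(B) tidal flat — graded bedding NO; organic content high yes; matrix-supported yes; mud cracks NO; sorting good yes
(C) reef margin — accounts for every observation (matrix-supported through graded bedding → matrix-supported)
(D) aeolian dune field — fails on sorting good (predicts sorting poor, not sorting good)
(E) evaporite basin — graded bedding NO; organic content high yes; matrix-supported yes; mud cracks yes; sorting good NO
(F) glacial outwash — does not account for graded bedding
(C) alone accounts for all the evidence.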